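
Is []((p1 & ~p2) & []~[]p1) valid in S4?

Invalid (countermodel exists)

Tableau for the negation ~[]((p1 & ~p2) & []~[]p1):
1. ~[]((p1 & ~p2) & []~[]p1), 0
2. ~((p1 & ~p2) & []~[]p1), 1   [~[]-rule on 1: fresh world 1, 0R1]
3. ~[]~[]p1, 1   [~&-rule on 2 (branches; this branch)]
4. []p1, 2   [~[]-rule on 3: fresh world 2, 1R2]
5. p1, 2   [[]-rule on 4 via 2R2]
Accessibility: 0R0, 0R1, 0R2, 1R1, 1R2, 2R2
The negation has an open branch (countermodel exists).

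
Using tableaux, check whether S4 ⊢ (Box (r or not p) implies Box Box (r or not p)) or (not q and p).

Yes, valid

Tableau for the negation not ((Box (r or not p) implies Box Box (r or not p)) or (not q and p)):
1. not ((Box (r or not p) implies Box Box (r or not p)) or (not q and p)), w0
2. not (Box (r or not p) implies Box Box (r or not p)), w0
3. not (not q and p), w0
4. Box (r or not p), w0
5. not Box Box (r or not p), w0
6. r or not p, w0
7. not p, w0
8. not Box (r or not p), w1
9. r or not p, w1
10. not p, w1
11. not (r or not p), w2
12. not r, w2
13. p, w2
14. r or not p, w2
15. not p, w2
Accessibility: w0Rw0, w0Rw1, w0Rw2, w1Rw1, w1Rw2, w2Rw2
Branch closes: p and not p both at w2.
Every branch of the negation's tableau closes; the branch above is one of them.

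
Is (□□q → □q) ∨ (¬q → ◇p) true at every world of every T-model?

Valid in T

Tableau for the negation ¬((□□q → □q) ∨ (¬q → ◇p)):
1. ¬((□□q → □q) ∨ (¬q → ◇p)), u
2. ¬(□□q → □q), u   [¬∨-rule on 1]
3. ¬(¬q → ◇p), u   [¬∨-rule on 1]
4. □□q, u   [¬→-rule on 2]
5. ¬□q, u   [¬→-rule on 2]
6. ¬q, u   [¬→-rule on 3]
7. ¬◇p, u   [¬→-rule on 3]
8. □q, u   [□-rule on 4 via uRu]
9. ¬p, u   [¬◇-rule on 7 via uRu]
10. q, u   [□-rule on 8 via uRu]
Accessibility: uRu
Branch closes: q and ¬q both at u.
Every branch of the negation's tableau closes; the branch above is one of them.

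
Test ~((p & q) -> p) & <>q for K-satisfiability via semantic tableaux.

No, unsatisfiable

1. ~((p & q) -> p) & <>q, u
2. ~((p & q) -> p), u
3. <>q, u
4. p & q, u
5. ~p, u
6. p, u
7. q, u
Branch closes: p and ~p both at u.
(One branch shown.) All branches close.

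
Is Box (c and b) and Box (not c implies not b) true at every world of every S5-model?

Not valid

Tableau for the negation not (Box (c and b) and Box (not c implies not b)):
1. not (Box (c and b) and Box (not c implies not b)), u
2. not Box (not c implies not b), u   [neg-and-rule on 1 (branches; this branch)]
3. not (not c implies not b), v   [neg-Box-rule on 2: fresh world v, uRv]
4. not c, v   [neg-implies-rule on 3]
5. b, v   [neg-implies-rule on 3]
Accessibility: uRu, uRv, vRu, vRv
The negation has an open branch (countermodel exists).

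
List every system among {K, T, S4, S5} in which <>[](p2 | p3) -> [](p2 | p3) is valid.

S4-tableau for the negation ~(<>[](p2 | p3) -> [](p2 | p3)):
1. ~(<>[](p2 | p3) -> [](p2 | p3)), 0
2. <>[](p2 | p3), 0   [~->-rule on 1]
3. ~[](p2 | p3), 0   [~->-rule on 1]
4. [](p2 | p3), 1   [<>-rule on 2: fresh world 1, 0R1]
5. p2 | p3, 1   [[]-rule on 4 via 1R1]
6. p3, 1   [|-rule on 5 (branches; this branch)]
7. ~(p2 | p3), 2   [~[]-rule on 3: fresh world 2, 0R2]
8. ~p2, 2   [~|-rule on 7]
9. ~p3, 2   [~|-rule on 7]
Accessibility: 0R0, 0R1, 0R2, 1R1, 2R2
Complete open branch: countermodel on an S4-frame, so not valid in S4, nor in K, T (the same frame is also a K-frame and a T-frame).
S5-tableau for the negation ~(<>[](p2 | p3) -> [](p2 | p3)):
1. ~(<>[](p2 | p3) -> [](p2 | p3)), 0
2. <>[](p2 | p3), 0   [~->-rule on 1]
3. ~[](p2 | p3), 0   [~->-rule on 1]
4. [](p2 | p3), 1   [<>-rule on 2: fresh world 1, 0R1]
5. p2 | p3, 0   [[]-rule on 4 via 1R0]
6. p2 | p3, 1   [[]-rule on 4 via 1R1]
7. p3, 0   [|-rule on 5 (branches; this branch)]
8. p3, 1   [|-rule on 6 (branches; this branch)]
9. ~(p2 | p3), 2   [~[]-rule on 3: fresh world 2, 0R2]
10. ~p2, 2   [~|-rule on 9]
11. ~p3, 2   [~|-rule on 9]
12. p2 | p3, 2   [[]-rule on 4 via 1R2]
13. p3, 2   [|-rule on 12 (branches; this branch)]
Accessibility: 0R0, 0R1, 0R2, 1R0, 1R1, 1R2, 2R0, 2R1, 2R2
Branch closes: p3 and ~p3 both at 2.
Every branch closes (one shown): valid in S5.

S5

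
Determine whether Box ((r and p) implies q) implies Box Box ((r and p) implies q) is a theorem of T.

Tableau for the negation not (Box ((r and p) implies q) implies Box Box ((r and p) implies q)):
1. not (Box ((r and p) implies q) implies Box Box ((r and p) implies q)), u
2. Box ((r and p) implies q), u
3. not Box Box ((r and p) implies q), u
4. (r and p) implies q, u
5. q, u
6. not Box ((r and p) implies q), v
7. (r and p) implies q, v
8. q, v
9. not ((r and p) implies q), w
10. r and p, w
11. not q, w
12. r, w
13. p, w
Accessibility: uRu, uRv, vRv, vRw, wRw
The negation has an open branch (countermodel exists).

No, not valid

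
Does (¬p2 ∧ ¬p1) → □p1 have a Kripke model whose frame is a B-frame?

Yes, satisfiable

1. (¬p2 ∧ ¬p1) → □p1, 0
2. □p1, 0
3. p1, 0
Accessibility: 0R0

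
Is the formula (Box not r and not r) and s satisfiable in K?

1. (Box not r and not r) and s, u
2. Box not r and not r, u
3. s, u
4. Box not r, u
5. not r, u

Satisfiable (open branch found)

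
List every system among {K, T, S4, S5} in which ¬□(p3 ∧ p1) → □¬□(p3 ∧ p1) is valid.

S4-tableau for the negation ¬(¬□(p3 ∧ p1) → □¬□(p3 ∧ p1)):
1. ¬(¬□(p3 ∧ p1) → □¬□(p3 ∧ p1)), 0
2. ¬□(p3 ∧ p1), 0
3. ¬□¬□(p3 ∧ p1), 0
4. ¬(p3 ∧ p1), 1
5. ¬p1, 1
6. □(p3 ∧ p1), 2
7. p3 ∧ p1, 2
8. p3, 2
9. p1, 2
Accessibility: 0R0, 0R1, 0R2, 1R1, 2R2
Complete open branch: countermodel on an S4-frame, so not valid in S4, nor in K, T (the same frame is also a K-frame and a T-frame).
S5-tableau for the negation ¬(¬□(p3 ∧ p1) → □¬□(p3 ∧ p1)):
1. ¬(¬□(p3 ∧ p1) → □¬□(p3 ∧ p1)), 0
2. ¬□(p3 ∧ p1), 0
3. ¬□¬□(p3 ∧ p1), 0
4. ¬(p3 ∧ p1), 1
5. ¬p1, 1
6. □(p3 ∧ p1), 2
7. p3 ∧ p1, 0
8. p3, 0
9. p1, 0
10. p3 ∧ p1, 1
11. p3, 1
12. p1, 1
Accessibility: 0R0, 0R1, 0R2, 1R0, 1R1, 1R2, 2R0, 2R1, 2R2
Branch closes: p1 and ¬p1 both at 1.
Every branch closes (one shown): valid in S5.

S5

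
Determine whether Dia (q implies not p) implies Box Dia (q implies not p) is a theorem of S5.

Tableau for the negation not (Dia (q implies not p) implies Box Dia (q implies not p)):
1. not (Dia (q implies not p) implies Box Dia (q implies not p)), w0
2. Dia (q implies not p), w0   [neg-implies-rule on 1]
3. not Box Dia (q implies not p), w0   [neg-implies-rule on 1]
4. q implies not p, w1   [Dia-rule on 2: fresh world w1, w0Rw1]
5. not p, w1   [implies-rule on 4 (branches; this branch)]
6. not Dia (q implies not p), w2   [neg-Box-rule on 3: fresh world w2, w0Rw2]
7. not (q implies not p), w0   [neg-Dia-rule on 6 via w2Rw0]
8. q, w0   [neg-implies-rule on 7]
9. p, w0   [neg-implies-rule on 7]
10. not (q implies not p), w1   [neg-Dia-rule on 6 via w2Rw1]
11. q, w1   [neg-implies-rule on 10]
12. p, w1   [neg-implies-rule on 10]
Accessibility: w0Rw0, w0Rw1, w0Rw2, w1Rw0, w1Rw1, w1Rw2, w2Rw0, w2Rw1, w2Rw2
Branch closes: p and not p both at w1.
Every branch of the negation's tableau closes; the branch above is one of them.

Valid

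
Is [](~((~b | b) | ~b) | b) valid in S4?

Tableau for the negation ~[](~((~b | b) | ~b) | b):
1. ~[](~((~b | b) | ~b) | b), w0
2. ~(~((~b | b) | ~b) | b), w1
3. (~b | b) | ~b, w1
4. ~b, w1
Accessibility: w0Rw0, w0Rw1, w1Rw1
The negation has an open branch (countermodel exists).

No, not valid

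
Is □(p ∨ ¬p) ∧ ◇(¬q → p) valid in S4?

Tableau for the negation ¬(□(p ∨ ¬p) ∧ ◇(¬q → p)):
1. ¬(□(p ∨ ¬p) ∧ ◇(¬q → p)), w0
2. ¬◇(¬q → p), w0
3. ¬(¬q → p), w0
4. ¬q, w0
5. ¬p, w0
Accessibility: w0Rw0
The negation has an open branch (countermodel exists).

Not valid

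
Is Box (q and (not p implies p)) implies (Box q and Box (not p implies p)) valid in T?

Tableau for the negation not (Box (q and (not p implies p)) implies (Box q and Box (not p implies p))):
1. not (Box (q and (not p implies p)) implies (Box q and Box (not p implies p))), w0
2. Box (q and (not p implies p)), w0   [neg-implies-rule on 1]
3. not (Box q and Box (not p implies p)), w0   [neg-implies-rule on 1]
4. q and (not p implies p), w0   [Box-rule on 2 via w0Rw0]
5. q, w0   [and-rule on 4]
6. not p implies p, w0   [and-rule on 4]
7. not Box (not p implies p), w0   [neg-and-rule on 3 (branches; this branch)]
8. p, w0   [implies-rule on 6 (branches; this branch)]
9. not (not p implies p), w1   [neg-Box-rule on 7: fresh world w1, w0Rw1]
10. not p, w1   [neg-implies-rule on 9]
11. q and (not p implies p), w1   [Box-rule on 2 via w0Rw1]
12. q, w1   [and-rule on 11]
13. not p implies p, w1   [and-rule on 11]
14. p, w1   [implies-rule on 13 (branches; this branch)]
Accessibility: w0Rw0, w0Rw1, w1Rw1
Branch closes: p and not p both at w1.
Every branch of the negation's tableau closes; the branch above is one of them.

Valid in T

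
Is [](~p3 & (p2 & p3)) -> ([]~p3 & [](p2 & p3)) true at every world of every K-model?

Tableau for the negation ~([](~p3 & (p2 & p3)) -> ([]~p3 & [](p2 & p3))):
1. ~([](~p3 & (p2 & p3)) -> ([]~p3 & [](p2 & p3))), u
2. [](~p3 & (p2 & p3)), u   [~->-rule on 1]
3. ~([]~p3 & [](p2 & p3)), u   [~->-rule on 1]
4. ~[](p2 & p3), u   [~&-rule on 3 (branches; this branch)]
5. ~(p2 & p3), v   [~[]-rule on 4: fresh world v, uRv]
6. ~p3 & (p2 & p3), v   [[]-rule on 2 via uRv]
7. ~p3, v   [&-rule on 6]
8. p2 & p3, v   [&-rule on 6]
9. p2, v   [&-rule on 8]
10. p3, v   [&-rule on 8]
Accessibility: uRv
Branch closes: p3 and ~p3 both at v.
Every branch of the negation's tableau closes; the branch above is one of them.

Valid in K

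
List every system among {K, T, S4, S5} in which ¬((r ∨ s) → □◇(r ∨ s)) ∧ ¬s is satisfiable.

S4-tableau for the formula:
1. ¬((r ∨ s) → □◇(r ∨ s)) ∧ ¬s, 0
2. ¬((r ∨ s) → □◇(r ∨ s)), 0
3. ¬s, 0
4. r ∨ s, 0
5. ¬□◇(r ∨ s), 0
6. r, 0
7. ¬◇(r ∨ s), 1
8. ¬(r ∨ s), 1
9. ¬r, 1
10. ¬s, 1
Accessibility: 0R0, 0R1, 1R1
Complete open branch: satisfiable in S4, hence also in K, T (this S4-model is also a K-model and a T-model).
S5-tableau for the formula:
1. ¬((r ∨ s) → □◇(r ∨ s)) ∧ ¬s, 0
2. ¬((r ∨ s) → □◇(r ∨ s)), 0
3. ¬s, 0
4. r ∨ s, 0
5. ¬□◇(r ∨ s), 0
6. r, 0
7. ¬◇(r ∨ s), 1
8. ¬(r ∨ s), 0
9. ¬r, 0
Accessibility: 0R0, 0R1, 1R0, 1R1
Branch closes: r and ¬r both at 0.
Every branch closes (one shown): unsatisfiable in S5.

K, T, S4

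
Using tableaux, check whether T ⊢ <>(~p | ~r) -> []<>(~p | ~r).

Tableau for the negation ~(<>(~p | ~r) -> []<>(~p | ~r)):
1. ~(<>(~p | ~r) -> []<>(~p | ~r)), w0
2. <>(~p | ~r), w0
3. ~[]<>(~p | ~r), w0
4. ~p | ~r, w1
5. ~r, w1
6. ~<>(~p | ~r), w2
7. ~(~p | ~r), w2
8. p, w2
9. r, w2
Accessibility: w0Rw0, w0Rw1, w0Rw2, w1Rw1, w2Rw2
The negation has an open branch (countermodel exists).

Invalid (countermodel exists)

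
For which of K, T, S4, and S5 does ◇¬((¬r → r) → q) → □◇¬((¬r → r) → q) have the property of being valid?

S5-tableau for the negation ¬(◇¬((¬r → r) → q) → □◇¬((¬r → r) → q)):
1. ¬(◇¬((¬r → r) → q) → □◇¬((¬r → r) → q)), 0
2. ◇¬((¬r → r) → q), 0
3. ¬□◇¬((¬r → r) → q), 0
4. ¬((¬r → r) → q), 1
5. ¬r → r, 1
6. ¬q, 1
7. r, 1
8. ¬◇¬((¬r → r) → q), 2
9. (¬r → r) → q, 0
10. (¬r → r) → q, 1
11. (¬r → r) → q, 2
12. ¬(¬r → r), 0
13. ¬r, 0
14. ¬(¬r → r), 1
15. ¬r, 1
Accessibility: 0R0, 0R1, 0R2, 1R0, 1R1, 1R2, 2R0, 2R1, 2R2
Branch closes: r and ¬r both at 1.
Every branch closes (one shown): valid in S5.
S4-tableau for the negation ¬(◇¬((¬r → r) → q) → □◇¬((¬r → r) → q)):
1. ¬(◇¬((¬r → r) → q) → □◇¬((¬r → r) → q)), 0
2. ◇¬((¬r → r) → q), 0
3. ¬□◇¬((¬r → r) → q), 0
4. ¬((¬r → r) → q), 1
5. ¬r → r, 1
6. ¬q, 1
7. r, 1
8. ¬◇¬((¬r → r) → q), 2
9. (¬r → r) → q, 2
10. q, 2
Accessibility: 0R0, 0R1, 0R2, 1R1, 2R2
Complete open branch: countermodel on an S4-frame, so not valid in S4, nor in K, T (the same frame is also a K-frame and a T-frame).

S5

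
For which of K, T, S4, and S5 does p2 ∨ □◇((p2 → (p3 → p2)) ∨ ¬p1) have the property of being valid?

T, S4, S5

T-tableau for the negation ¬(p2 ∨ □◇((p2 → (p3 → p2)) ∨ ¬p1)):
1. ¬(p2 ∨ □◇((p2 → (p3 → p2)) ∨ ¬p1)), u
2. ¬p2, u
3. ¬□◇((p2 → (p3 → p2)) ∨ ¬p1), u
4. ¬◇((p2 → (p3 → p2)) ∨ ¬p1), v
5. ¬((p2 → (p3 → p2)) ∨ ¬p1), v
6. ¬(p2 → (p3 → p2)), v
7. p1, v
8. p2, v
9. ¬(p3 → p2), v
10. p3, v
11. ¬p2, v
Accessibility: uRu, uRv, vRv
Branch closes: p2 and ¬p2 both at v.
Every branch closes (one shown): valid in T, hence also in S4, S5 (every theorem of T is a theorem of S4 and S5).
K-tableau for the negation ¬(p2 ∨ □◇((p2 → (p3 → p2)) ∨ ¬p1)):
1. ¬(p2 ∨ □◇((p2 → (p3 → p2)) ∨ ¬p1)), u
2. ¬p2, u
3. ¬□◇((p2 → (p3 → p2)) ∨ ¬p1), u
4. ¬◇((p2 → (p3 → p2)) ∨ ¬p1), v
Accessibility: uRv
Complete open branch: countermodel on a K-frame, so not valid in K.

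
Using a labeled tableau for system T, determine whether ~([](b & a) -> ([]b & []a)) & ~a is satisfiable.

1. ~([](b & a) -> ([]b & []a)) & ~a, 0
2. ~([](b & a) -> ([]b & []a)), 0
3. ~a, 0
4. [](b & a), 0
5. ~([]b & []a), 0
6. b & a, 0
7. b, 0
8. a, 0
Accessibility: 0R0
Branch closes: a and ~a both at 0.
All branches of the tableau close; one closing branch shown above.

No, unsatisfiable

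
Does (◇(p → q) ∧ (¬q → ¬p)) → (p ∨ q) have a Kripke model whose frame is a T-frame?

1. (◇(p → q) ∧ (¬q → ¬p)) → (p ∨ q), u
2. p ∨ q, u
3. q, u
Accessibility: uRu

Satisfiable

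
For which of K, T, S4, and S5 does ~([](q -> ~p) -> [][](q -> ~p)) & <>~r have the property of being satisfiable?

K, T

T-tableau for the formula:
1. ~([](q -> ~p) -> [][](q -> ~p)) & <>~r, 0
2. ~([](q -> ~p) -> [][](q -> ~p)), 0
3. <>~r, 0
4. [](q -> ~p), 0
5. ~[][](q -> ~p), 0
6. q -> ~p, 0
7. ~p, 0
8. ~r, 1
9. q -> ~p, 1
10. ~p, 1
11. ~[](q -> ~p), 2
12. q -> ~p, 2
13. ~p, 2
14. ~(q -> ~p), 3
15. q, 3
16. p, 3
Accessibility: 0R0, 0R1, 0R2, 1R1, 2R2, 2R3, 3R3
Complete open branch: satisfiable in T, hence also in K (this T-model is also a K-model).
S4-tableau for the formula:
1. ~([](q -> ~p) -> [][](q -> ~p)) & <>~r, 0
2. ~([](q -> ~p) -> [][](q -> ~p)), 0
3. <>~r, 0
4. [](q -> ~p), 0
5. ~[][](q -> ~p), 0
6. q -> ~p, 0
7. ~p, 0
8. ~r, 1
9. q -> ~p, 1
10. ~p, 1
11. ~[](q -> ~p), 2
12. q -> ~p, 2
13. ~p, 2
14. ~(q -> ~p), 3
15. q, 3
16. p, 3
17. q -> ~p, 3
18. ~p, 3
Accessibility: 0R0, 0R1, 0R2, 0R3, 1R1, 2R2, 2R3, 3R3
Branch closes: p and ~p both at 3.
Every branch closes (one shown): unsatisfiable in S4, hence also in S5 (every S5-frame is an S4-frame).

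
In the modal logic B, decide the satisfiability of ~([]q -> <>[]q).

Unsatisfiable (every branch closes)

1. ~([]q -> <>[]q), u
2. []q, u
3. ~<>[]q, u
4. q, u
5. ~[]q, u
6. ~q, v
7. q, v
Accessibility: uRu, uRv, vRu, vRv
Branch closes: q and ~q both at v.
(One branch shown.) All branches close.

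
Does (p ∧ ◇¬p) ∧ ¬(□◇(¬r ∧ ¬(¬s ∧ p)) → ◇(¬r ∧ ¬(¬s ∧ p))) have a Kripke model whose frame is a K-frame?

Satisfiable

1. (p ∧ ◇¬p) ∧ ¬(□◇(¬r ∧ ¬(¬s ∧ p)) → ◇(¬r ∧ ¬(¬s ∧ p))), 0
2. p ∧ ◇¬p, 0   [∧-rule on 1]
3. ¬(□◇(¬r ∧ ¬(¬s ∧ p)) → ◇(¬r ∧ ¬(¬s ∧ p))), 0   [∧-rule on 1]
4. p, 0   [∧-rule on 2]
5. ◇¬p, 0   [∧-rule on 2]
6. □◇(¬r ∧ ¬(¬s ∧ p)), 0   [¬→-rule on 3]
7. ¬◇(¬r ∧ ¬(¬s ∧ p)), 0   [¬→-rule on 3]
8. ¬p, 1   [◇-rule on 5: fresh world 1, 0R1]
9. ◇(¬r ∧ ¬(¬s ∧ p)), 1   [□-rule on 6 via 0R1]
10. ¬(¬r ∧ ¬(¬s ∧ p)), 1   [¬◇-rule on 7 via 0R1]
11. r, 1   [¬∧-rule on 10 (branches; this branch)]
12. ¬r ∧ ¬(¬s ∧ p), 2   [◇-rule on 9: fresh world 2, 1R2]
13. ¬r, 2   [∧-rule on 12]
14. ¬(¬s ∧ p), 2   [∧-rule on 12]
15. ¬p, 2   [¬∧-rule on 14 (branches; this branch)]
Accessibility: 0R1, 1R2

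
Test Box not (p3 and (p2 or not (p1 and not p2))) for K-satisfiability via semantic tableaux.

Yes, satisfiable

1. Box not (p3 and (p2 or not (p1 and not p2))), w0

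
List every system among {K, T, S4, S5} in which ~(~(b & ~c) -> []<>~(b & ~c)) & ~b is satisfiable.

S4-tableau for the formula:
1. ~(~(b & ~c) -> []<>~(b & ~c)) & ~b, 0
2. ~(~(b & ~c) -> []<>~(b & ~c)), 0
3. ~b, 0
4. ~(b & ~c), 0
5. ~[]<>~(b & ~c), 0
6. c, 0
7. ~<>~(b & ~c), 1
8. b & ~c, 1
9. b, 1
10. ~c, 1
Accessibility: 0R0, 0R1, 1R1
Complete open branch: satisfiable in S4, hence also in K, T (this S4-model is also a K-model and a T-model).
S5-tableau for the formula:
1. ~(~(b & ~c) -> []<>~(b & ~c)) & ~b, 0
2. ~(~(b & ~c) -> []<>~(b & ~c)), 0
3. ~b, 0
4. ~(b & ~c), 0
5. ~[]<>~(b & ~c), 0
6. c, 0
7. ~<>~(b & ~c), 1
8. b & ~c, 0
9. b, 0
10. ~c, 0
Accessibility: 0R0, 0R1, 1R0, 1R1
Branch closes: b and ~b both at 0.
Every branch closes (one shown): unsatisfiable in S5.

K, T, S4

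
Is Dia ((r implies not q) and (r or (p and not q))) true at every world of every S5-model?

Invalid (countermodel exists)

Tableau for the negation not Dia ((r implies not q) and (r or (p and not q))):
1. not Dia ((r implies not q) and (r or (p and not q))), u
2. not ((r implies not q) and (r or (p and not q))), u   [neg-Dia-rule on 1 via uRu]
3. not (r or (p and not q)), u   [neg-and-rule on 2 (branches; this branch)]
4. not r, u   [neg-or-rule on 3]
5. not (p and not q), u   [neg-or-rule on 3]
6. q, u   [neg-and-rule on 5 (branches; this branch)]
Accessibility: uRu
The negation has an open branch (countermodel exists).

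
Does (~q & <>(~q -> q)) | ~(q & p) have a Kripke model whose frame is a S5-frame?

Satisfiable (open branch found)

1. (~q & <>(~q -> q)) | ~(q & p), w0
2. ~(q & p), w0   [|-rule on 1 (branches; this branch)]
3. ~p, w0   [~&-rule on 2 (branches; this branch)]
Accessibility: w0Rw0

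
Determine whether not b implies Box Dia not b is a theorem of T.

No, not valid

Tableau for the negation not (not b implies Box Dia not b):
1. not (not b implies Box Dia not b), w0
2. not b, w0
3. not Box Dia not b, w0
4. not Dia not b, w1
5. b, w1
Accessibility: w0Rw0, w0Rw1, w1Rw1
The negation has an open branch (countermodel exists).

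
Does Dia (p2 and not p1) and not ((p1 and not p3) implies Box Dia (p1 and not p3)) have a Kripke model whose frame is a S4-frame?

Yes, satisfiable

1. Dia (p2 and not p1) and not ((p1 and not p3) implies Box Dia (p1 and not p3)), w0
2. Dia (p2 and not p1), w0
3. not ((p1 and not p3) implies Box Dia (p1 and not p3)), w0
4. p1 and not p3, w0
5. not Box Dia (p1 and not p3), w0
6. p1, w0
7. not p3, w0
8. p2 and not p1, w1
9. p2, w1
10. not p1, w1
11. not Dia (p1 and not p3), w2
12. not (p1 and not p3), w2
13. p3, w2
Accessibility: w0Rw0, w0Rw1, w0Rw2, w1Rw1, w2Rw2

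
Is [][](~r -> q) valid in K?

No, not valid

Tableau for the negation ~[][](~r -> q):
1. ~[][](~r -> q), u
2. ~[](~r -> q), v   [~[]-rule on 1: fresh world v, uRv]
3. ~(~r -> q), w   [~[]-rule on 2: fresh world w, vRw]
4. ~r, w   [~->-rule on 3]
5. ~q, w   [~->-rule on 3]
Accessibility: uRv, vRw
The negation has an open branch (countermodel exists).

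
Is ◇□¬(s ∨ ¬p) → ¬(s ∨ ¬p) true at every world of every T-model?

Tableau for the negation ¬(◇□¬(s ∨ ¬p) → ¬(s ∨ ¬p)):
1. ¬(◇□¬(s ∨ ¬p) → ¬(s ∨ ¬p)), u
2. ◇□¬(s ∨ ¬p), u   [¬→-rule on 1]
3. s ∨ ¬p, u   [¬→-rule on 1]
4. ¬p, u   [∨-rule on 3 (branches; this branch)]
5. □¬(s ∨ ¬p), v   [◇-rule on 2: fresh world v, uRv]
6. ¬(s ∨ ¬p), v   [□-rule on 5 via vRv]
7. ¬s, v   [¬∨-rule on 6]
8. p, v   [¬∨-rule on 6]
Accessibility: uRu, uRv, vRv
The negation has an open branch (countermodel exists).

No, not valid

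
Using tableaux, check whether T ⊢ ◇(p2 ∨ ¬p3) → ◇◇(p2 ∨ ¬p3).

Tableau for the negation ¬(◇(p2 ∨ ¬p3) → ◇◇(p2 ∨ ¬p3)):
1. ¬(◇(p2 ∨ ¬p3) → ◇◇(p2 ∨ ¬p3)), 0
2. ◇(p2 ∨ ¬p3), 0
3. ¬◇◇(p2 ∨ ¬p3), 0
4. ¬◇(p2 ∨ ¬p3), 0
5. ¬(p2 ∨ ¬p3), 0
6. ¬p2, 0
7. p3, 0
8. p2 ∨ ¬p3, 1
9. ¬◇(p2 ∨ ¬p3), 1
10. ¬(p2 ∨ ¬p3), 1
11. ¬p2, 1
12. p3, 1
13. ¬p3, 1
Accessibility: 0R0, 0R1, 1R1
Branch closes: p3 and ¬p3 both at 1.
Every branch of the negation's tableau closes; the branch above is one of them.

Valid in T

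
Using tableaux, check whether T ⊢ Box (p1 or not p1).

Tableau for the negation not Box (p1 or not p1):
1. not Box (p1 or not p1), w0
2. not (p1 or not p1), w1
3. not p1, w1
4. p1, w1
Accessibility: w0Rw0, w0Rw1, w1Rw1
Branch closes: p1 and not p1 both at w1.
Every branch of the negation's tableau closes; the branch above is one of them.

Valid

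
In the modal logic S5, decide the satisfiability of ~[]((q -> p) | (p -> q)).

No, unsatisfiable

1. ~[]((q -> p) | (p -> q)), u
2. ~((q -> p) | (p -> q)), v   [~[]-rule on 1: fresh world v, uRv]
3. ~(q -> p), v   [~|-rule on 2]
4. ~(p -> q), v   [~|-rule on 2]
5. q, v   [~->-rule on 3]
6. ~p, v   [~->-rule on 3]
7. p, v   [~->-rule on 4]
8. ~q, v   [~->-rule on 4]
Accessibility: uRu, uRv, vRu, vRv
Branch closes: p and ~p both at v.
All branches of the tableau close; one closing branch shown above.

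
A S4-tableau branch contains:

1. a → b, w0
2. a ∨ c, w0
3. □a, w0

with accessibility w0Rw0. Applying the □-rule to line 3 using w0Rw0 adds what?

a, w0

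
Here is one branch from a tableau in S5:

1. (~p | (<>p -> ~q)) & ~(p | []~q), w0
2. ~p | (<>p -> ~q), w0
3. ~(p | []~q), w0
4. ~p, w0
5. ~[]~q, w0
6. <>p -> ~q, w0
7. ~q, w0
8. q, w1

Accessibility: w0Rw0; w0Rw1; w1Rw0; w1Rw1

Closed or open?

There is no literal clash: for every atom and world, at most one sign appears.

Open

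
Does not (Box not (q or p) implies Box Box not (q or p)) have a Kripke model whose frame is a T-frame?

1. not (Box not (q or p) implies Box Box not (q or p)), w0
2. Box not (q or p), w0
3. not Box Box not (q or p), w0
4. not (q or p), w0
5. not q, w0
6. not p, w0
7. not Box not (q or p), w1
8. not (q or p), w1
9. not q, w1
10. not p, w1
11. q or p, w2
12. p, w2
Accessibility: w0Rw0, w0Rw1, w1Rw1, w1Rw2, w2Rw2

Satisfiable (open branch found)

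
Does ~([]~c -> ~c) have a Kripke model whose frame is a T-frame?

1. ~([]~c -> ~c), u
2. []~c, u
3. c, u
4. ~c, u
Accessibility: uRu
Branch closes: c and ~c both at u.
(One branch shown.) All branches close.

Unsatisfiable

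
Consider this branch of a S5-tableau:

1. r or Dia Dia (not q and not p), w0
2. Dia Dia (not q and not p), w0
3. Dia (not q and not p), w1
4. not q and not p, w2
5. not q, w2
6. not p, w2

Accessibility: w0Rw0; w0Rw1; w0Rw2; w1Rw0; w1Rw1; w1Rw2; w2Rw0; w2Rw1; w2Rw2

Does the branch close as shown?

There is no literal clash: for every atom and world, at most one sign appears.

No, open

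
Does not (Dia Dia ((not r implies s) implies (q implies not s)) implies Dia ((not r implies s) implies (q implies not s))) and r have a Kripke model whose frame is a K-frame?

1. not (Dia Dia ((not r implies s) implies (q implies not s)) implies Dia ((not r implies s) implies (q implies not s))) and r, w0
2. not (Dia Dia ((not r implies s) implies (q implies not s)) implies Dia ((not r implies s) implies (q implies not s))), w0   [and-rule on 1]
3. r, w0   [and-rule on 1]
4. Dia Dia ((not r implies s) implies (q implies not s)), w0   [neg-implies-rule on 2]
5. not Dia ((not r implies s) implies (q implies not s)), w0   [neg-implies-rule on 2]
6. Dia ((not r implies s) implies (q implies not s)), w1   [Dia-rule on 4: fresh world w1, w0Rw1]
7. not ((not r implies s) implies (q implies not s)), w1   [neg-Dia-rule on 5 via w0Rw1]
8. not r implies s, w1   [neg-implies-rule on 7]
9. not (q implies not s), w1   [neg-implies-rule on 7]
10. q, w1   [neg-implies-rule on 9]
11. s, w1   [neg-implies-rule on 9]
12. (not r implies s) implies (q implies not s), w2   [Dia-rule on 6: fresh world w2, w1Rw2]
13. q implies not s, w2   [implies-rule on 12 (branches; this branch)]
14. not s, w2   [implies-rule on 13 (branches; this branch)]
Accessibility: w0Rw1, w1Rw2

Satisfiable (open branch found)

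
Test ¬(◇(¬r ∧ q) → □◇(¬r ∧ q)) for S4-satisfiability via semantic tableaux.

Satisfiable

1. ¬(◇(¬r ∧ q) → □◇(¬r ∧ q)), 0
2. ◇(¬r ∧ q), 0
3. ¬□◇(¬r ∧ q), 0
4. ¬r ∧ q, 1
5. ¬r, 1
6. q, 1
7. ¬◇(¬r ∧ q), 2
8. ¬(¬r ∧ q), 2
9. ¬q, 2
Accessibility: 0R0, 0R1, 0R2, 1R1, 2R2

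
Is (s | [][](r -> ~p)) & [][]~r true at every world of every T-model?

Tableau for the negation ~((s | [][](r -> ~p)) & [][]~r):
1. ~((s | [][](r -> ~p)) & [][]~r), u
2. ~[][]~r, u   [~&-rule on 1 (branches; this branch)]
3. ~[]~r, v   [~[]-rule on 2: fresh world v, uRv]
4. r, w   [~[]-rule on 3: fresh world w, vRw]
Accessibility: uRu, uRv, vRv, vRw, wRw
The negation has an open branch (countermodel exists).

Invalid (countermodel exists)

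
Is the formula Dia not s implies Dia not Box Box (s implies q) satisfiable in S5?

Satisfiable (open branch found)

1. Dia not s implies Dia not Box Box (s implies q), u
2. Dia not Box Box (s implies q), u
3. not Box Box (s implies q), v
4. not Box (s implies q), w
5. not (s implies q), x
6. s, x
7. not q, x
Accessibility: uRu, uRv, uRw, uRx, vRu, vRv, vRw, vRx, wRu, wRv, wRw, wRx, xRu, xRv, xRw, xRx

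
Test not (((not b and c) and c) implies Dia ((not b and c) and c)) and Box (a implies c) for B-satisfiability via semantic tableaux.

1. not (((not b and c) and c) implies Dia ((not b and c) and c)) and Box (a implies c), u
2. not (((not b and c) and c) implies Dia ((not b and c) and c)), u
3. Box (a implies c), u
4. (not b and c) and c, u
5. not Dia ((not b and c) and c), u
6. not b and c, u
7. c, u
8. not b, u
9. a implies c, u
10. not ((not b and c) and c), u
11. not (not b and c), u
12. not c, u
Accessibility: uRu
Branch closes: c and not c both at u.
(One branch shown.) All branches close.

Unsatisfiable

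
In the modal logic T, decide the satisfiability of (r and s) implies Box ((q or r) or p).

Yes, satisfiable

1. (r and s) implies Box ((q or r) or p), u
2. Box ((q or r) or p), u
3. (q or r) or p, u
4. p, u
Accessibility: uRu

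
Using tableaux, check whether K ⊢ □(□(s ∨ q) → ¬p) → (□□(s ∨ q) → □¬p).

Valid

Tableau for the negation ¬(□(□(s ∨ q) → ¬p) → (□□(s ∨ q) → □¬p)):
1. ¬(□(□(s ∨ q) → ¬p) → (□□(s ∨ q) → □¬p)), 0
2. □(□(s ∨ q) → ¬p), 0
3. ¬(□□(s ∨ q) → □¬p), 0
4. □□(s ∨ q), 0
5. ¬□¬p, 0
6. p, 1
7. □(s ∨ q) → ¬p, 1
8. □(s ∨ q), 1
9. ¬□(s ∨ q), 1
10. ¬(s ∨ q), 2
11. ¬s, 2
12. ¬q, 2
13. s ∨ q, 2
14. q, 2
Accessibility: 0R1, 1R2
Branch closes: q and ¬q both at 2.
All branches of the negation close; one closing branch shown above.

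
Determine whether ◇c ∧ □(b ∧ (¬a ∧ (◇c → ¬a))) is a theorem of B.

Tableau for the negation ¬(◇c ∧ □(b ∧ (¬a ∧ (◇c → ¬a)))):
1. ¬(◇c ∧ □(b ∧ (¬a ∧ (◇c → ¬a)))), 0
2. ¬□(b ∧ (¬a ∧ (◇c → ¬a))), 0   [¬∧-rule on 1 (branches; this branch)]
3. ¬(b ∧ (¬a ∧ (◇c → ¬a))), 1   [¬□-rule on 2: fresh world 1, 0R1]
4. ¬(¬a ∧ (◇c → ¬a)), 1   [¬∧-rule on 3 (branches; this branch)]
5. ¬(◇c → ¬a), 1   [¬∧-rule on 4 (branches; this branch)]
6. ◇c, 1   [¬→-rule on 5]
7. a, 1   [¬→-rule on 5]
8. c, 2   [◇-rule on 6: fresh world 2, 1R2]
Accessibility: 0R0, 0R1, 1R0, 1R1, 1R2, 2R1, 2R2
The negation has an open branch (countermodel exists).

Invalid (countermodel exists)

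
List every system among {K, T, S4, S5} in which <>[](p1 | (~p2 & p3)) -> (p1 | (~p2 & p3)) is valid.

S5

S5-tableau for the negation ~(<>[](p1 | (~p2 & p3)) -> (p1 | (~p2 & p3))):
1. ~(<>[](p1 | (~p2 & p3)) -> (p1 | (~p2 & p3))), w0
2. <>[](p1 | (~p2 & p3)), w0
3. ~(p1 | (~p2 & p3)), w0
4. ~p1, w0
5. ~(~p2 & p3), w0
6. ~p3, w0
7. [](p1 | (~p2 & p3)), w1
8. p1 | (~p2 & p3), w0
9. p1 | (~p2 & p3), w1
10. ~p2 & p3, w0
11. ~p2, w0
12. p3, w0
Accessibility: w0Rw0, w0Rw1, w1Rw0, w1Rw1
Branch closes: p3 and ~p3 both at w0.
Every branch closes (one shown): valid in S5.
S4-tableau for the negation ~(<>[](p1 | (~p2 & p3)) -> (p1 | (~p2 & p3))):
1. ~(<>[](p1 | (~p2 & p3)) -> (p1 | (~p2 & p3))), w0
2. <>[](p1 | (~p2 & p3)), w0
3. ~(p1 | (~p2 & p3)), w0
4. ~p1, w0
5. ~(~p2 & p3), w0
6. ~p3, w0
7. [](p1 | (~p2 & p3)), w1
8. p1 | (~p2 & p3), w1
9. ~p2 & p3, w1
10. ~p2, w1
11. p3, w1
Accessibility: w0Rw0, w0Rw1, w1Rw1
Complete open branch: countermodel on an S4-frame, so not valid in S4, nor in K, T (the same frame is also a K-frame and a T-frame).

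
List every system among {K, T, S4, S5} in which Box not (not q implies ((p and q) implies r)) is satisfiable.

K

T-tableau for the formula:
1. Box not (not q implies ((p and q) implies r)), w0
2. not (not q implies ((p and q) implies r)), w0   [Box-rule on 1 via w0Rw0]
3. not q, w0   [neg-implies-rule on 2]
4. not ((p and q) implies r), w0   [neg-implies-rule on 2]
5. p and q, w0   [neg-implies-rule on 4]
6. not r, w0   [neg-implies-rule on 4]
7. p, w0   [and-rule on 5]
8. q, w0   [and-rule on 5]
Accessibility: w0Rw0
Branch closes: q and not q both at w0.
Every branch closes (one shown): unsatisfiable in T, hence also in S4, S5 (every S4/S5-frame is a T-frame).
K-tableau for the formula:
1. Box not (not q implies ((p and q) implies r)), w0
Complete open branch: satisfiable in K.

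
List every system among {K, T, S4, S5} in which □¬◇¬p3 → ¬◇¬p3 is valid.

T, S4, S5

K-tableau for the negation ¬(□¬◇¬p3 → ¬◇¬p3):
1. ¬(□¬◇¬p3 → ¬◇¬p3), u
2. □¬◇¬p3, u
3. ◇¬p3, u
4. ¬p3, v
5. ¬◇¬p3, v
Accessibility: uRv
Complete open branch: countermodel on a K-frame, so not valid in K.
T-tableau for the negation ¬(□¬◇¬p3 → ¬◇¬p3):
1. ¬(□¬◇¬p3 → ¬◇¬p3), u
2. □¬◇¬p3, u
3. ◇¬p3, u
4. ¬◇¬p3, u
5. p3, u
6. ¬p3, v
7. ¬◇¬p3, v
8. p3, v
Accessibility: uRu, uRv, vRv
Branch closes: p3 and ¬p3 both at v.
Every branch closes (one shown): valid in T, hence also in S4, S5 (every theorem of T is a theorem of S4 and S5).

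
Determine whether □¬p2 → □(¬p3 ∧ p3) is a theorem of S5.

Not valid

Tableau for the negation ¬(□¬p2 → □(¬p3 ∧ p3)):
1. ¬(□¬p2 → □(¬p3 ∧ p3)), u
2. □¬p2, u
3. ¬□(¬p3 ∧ p3), u
4. ¬p2, u
5. ¬(¬p3 ∧ p3), v
6. ¬p2, v
7. ¬p3, v
Accessibility: uRu, uRv, vRu, vRv
The negation has an open branch (countermodel exists).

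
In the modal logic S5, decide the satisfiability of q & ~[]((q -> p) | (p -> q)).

Unsatisfiable (every branch closes)

1. q & ~[]((q -> p) | (p -> q)), 0
2. q, 0   [&-rule on 1]
3. ~[]((q -> p) | (p -> q)), 0   [&-rule on 1]
4. ~((q -> p) | (p -> q)), 1   [~[]-rule on 3: fresh world 1, 0R1]
5. ~(q -> p), 1   [~|-rule on 4]
6. ~(p -> q), 1   [~|-rule on 4]
7. q, 1   [~->-rule on 5]
8. ~p, 1   [~->-rule on 5]
9. p, 1   [~->-rule on 6]
10. ~q, 1   [~->-rule on 6]
Accessibility: 0R0, 0R1, 1R0, 1R1
Branch closes: p and ~p both at 1.
(One branch shown.) All branches close.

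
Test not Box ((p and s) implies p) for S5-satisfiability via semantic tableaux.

Unsatisfiable

1. not Box ((p and s) implies p), 0
2. not ((p and s) implies p), 1   [neg-Box-rule on 1: fresh world 1, 0R1]
3. p and s, 1   [neg-implies-rule on 2]
4. not p, 1   [neg-implies-rule on 2]
5. p, 1   [and-rule on 3]
6. s, 1   [and-rule on 3]
Accessibility: 0R0, 0R1, 1R0, 1R1
Branch closes: p and not p both at 1.
Every branch closes; the branch above is one of them.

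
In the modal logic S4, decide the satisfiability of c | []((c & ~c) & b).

1. c | []((c & ~c) & b), w0
2. c, w0
Accessibility: w0Rw0

Satisfiable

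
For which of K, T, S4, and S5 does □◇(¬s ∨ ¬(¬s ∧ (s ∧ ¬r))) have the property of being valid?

T, S4, S5

K-tableau for the negation ¬□◇(¬s ∨ ¬(¬s ∧ (s ∧ ¬r))):
1. ¬□◇(¬s ∨ ¬(¬s ∧ (s ∧ ¬r))), w0
2. ¬◇(¬s ∨ ¬(¬s ∧ (s ∧ ¬r))), w1   [¬□-rule on 1: fresh world w1, w0Rw1]
Accessibility: w0Rw1
Complete open branch: countermodel on a K-frame, so not valid in K.
T-tableau for the negation ¬□◇(¬s ∨ ¬(¬s ∧ (s ∧ ¬r))):
1. ¬□◇(¬s ∨ ¬(¬s ∧ (s ∧ ¬r))), w0
2. ¬◇(¬s ∨ ¬(¬s ∧ (s ∧ ¬r))), w1   [¬□-rule on 1: fresh world w1, w0Rw1]
3. ¬(¬s ∨ ¬(¬s ∧ (s ∧ ¬r))), w1   [¬◇-rule on 2 via w1Rw1]
4. s, w1   [¬∨-rule on 3]
5. ¬s ∧ (s ∧ ¬r), w1   [¬∨-rule on 3]
6. ¬s, w1   [∧-rule on 5]
7. s ∧ ¬r, w1   [∧-rule on 5]
Accessibility: w0Rw0, w0Rw1, w1Rw1
Branch closes: s and ¬s both at w1.
Every branch closes (one shown): valid in T, hence also in S4, S5 (every theorem of T is a theorem of S4 and S5).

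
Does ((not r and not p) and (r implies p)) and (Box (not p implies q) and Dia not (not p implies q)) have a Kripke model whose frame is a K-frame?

Unsatisfiable

1. ((not r and not p) and (r implies p)) and (Box (not p implies q) and Dia not (not p implies q)), u
2. (not r and not p) and (r implies p), u   [and-rule on 1]
3. Box (not p implies q) and Dia not (not p implies q), u   [and-rule on 1]
4. not r and not p, u   [and-rule on 2]
5. r implies p, u   [and-rule on 2]
6. Box (not p implies q), u   [and-rule on 3]
7. Dia not (not p implies q), u   [and-rule on 3]
8. not r, u   [and-rule on 4]
9. not p, u   [and-rule on 4]
10. not (not p implies q), v   [Dia-rule on 7: fresh world v, uRv]
11. not p, v   [neg-implies-rule on 10]
12. not q, v   [neg-implies-rule on 10]
13. not p implies q, v   [Box-rule on 6 via uRv]
14. q, v   [implies-rule on 13 (branches; this branch)]
Accessibility: uRv
Branch closes: q and not q both at v.
(One branch shown.) All branches close.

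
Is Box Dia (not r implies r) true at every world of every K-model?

Tableau for the negation not Box Dia (not r implies r):
1. not Box Dia (not r implies r), w0
2. not Dia (not r implies r), w1
Accessibility: w0Rw1
The negation has an open branch (countermodel exists).

No, not valid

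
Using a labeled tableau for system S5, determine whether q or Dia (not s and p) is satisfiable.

1. q or Dia (not s and p), 0
2. Dia (not s and p), 0
3. not s and p, 1
4. not s, 1
5. p, 1
Accessibility: 0R0, 0R1, 1R0, 1R1

Satisfiable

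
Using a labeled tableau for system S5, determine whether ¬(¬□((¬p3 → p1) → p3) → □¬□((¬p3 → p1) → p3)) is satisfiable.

Unsatisfiable (every branch closes)

1. ¬(¬□((¬p3 → p1) → p3) → □¬□((¬p3 → p1) → p3)), 0
2. ¬□((¬p3 → p1) → p3), 0
3. ¬□¬□((¬p3 → p1) → p3), 0
4. ¬((¬p3 → p1) → p3), 1
5. ¬p3 → p1, 1
6. ¬p3, 1
7. p1, 1
8. □((¬p3 → p1) → p3), 2
9. (¬p3 → p1) → p3, 0
10. (¬p3 → p1) → p3, 1
11. (¬p3 → p1) → p3, 2
12. ¬(¬p3 → p1), 0
13. ¬p3, 0
14. ¬p1, 0
15. ¬(¬p3 → p1), 1
16. ¬p1, 1
Accessibility: 0R0, 0R1, 0R2, 1R0, 1R1, 1R2, 2R0, 2R1, 2R2
Branch closes: p1 and ¬p1 both at 1.
All branches of the tableau close; one closing branch shown above.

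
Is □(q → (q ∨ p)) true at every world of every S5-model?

Tableau for the negation ¬□(q → (q ∨ p)):
1. ¬□(q → (q ∨ p)), u
2. ¬(q → (q ∨ p)), v   [¬□-rule on 1: fresh world v, uRv]
3. q, v   [¬→-rule on 2]
4. ¬(q ∨ p), v   [¬→-rule on 2]
5. ¬q, v   [¬∨-rule on 4]
6. ¬p, v   [¬∨-rule on 4]
Accessibility: uRu, uRv, vRu, vRv
Branch closes: q and ¬q both at v.
Every branch of the negation's tableau closes; the branch above is one of them.

Valid in S5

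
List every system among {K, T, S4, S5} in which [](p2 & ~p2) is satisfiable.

K

K-tableau for the formula:
1. [](p2 & ~p2), 0
Complete open branch: satisfiable in K.
T-tableau for the formula:
1. [](p2 & ~p2), 0
2. p2 & ~p2, 0
3. p2, 0
4. ~p2, 0
Accessibility: 0R0
Branch closes: p2 and ~p2 both at 0.
Every branch closes (one shown): unsatisfiable in T, hence also in S4, S5 (every S4/S5-frame is a T-frame).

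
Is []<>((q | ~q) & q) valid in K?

Invalid (countermodel exists)

Tableau for the negation ~[]<>((q | ~q) & q):
1. ~[]<>((q | ~q) & q), w0
2. ~<>((q | ~q) & q), w1
Accessibility: w0Rw1
The negation has an open branch (countermodel exists).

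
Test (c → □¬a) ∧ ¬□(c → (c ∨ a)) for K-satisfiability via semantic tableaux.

1. (c → □¬a) ∧ ¬□(c → (c ∨ a)), 0
2. c → □¬a, 0   [∧-rule on 1]
3. ¬□(c → (c ∨ a)), 0   [∧-rule on 1]
4. □¬a, 0   [→-rule on 2 (branches; this branch)]
5. ¬(c → (c ∨ a)), 1   [¬□-rule on 3: fresh world 1, 0R1]
6. c, 1   [¬→-rule on 5]
7. ¬(c ∨ a), 1   [¬→-rule on 5]
8. ¬c, 1   [¬∨-rule on 7]
9. ¬a, 1   [¬∨-rule on 7]
Accessibility: 0R1
Branch closes: c and ¬c both at 1.
(One branch shown.) All branches close.

Unsatisfiable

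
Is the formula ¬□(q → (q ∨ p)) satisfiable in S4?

Unsatisfiable (every branch closes)

1. ¬□(q → (q ∨ p)), u
2. ¬(q → (q ∨ p)), v   [¬□-rule on 1: fresh world v, uRv]
3. q, v   [¬→-rule on 2]
4. ¬(q ∨ p), v   [¬→-rule on 2]
5. ¬q, v   [¬∨-rule on 4]
6. ¬p, v   [¬∨-rule on 4]
Accessibility: uRu, uRv, vRv
Branch closes: q and ¬q both at v.
Every branch closes; the branch above is one of them.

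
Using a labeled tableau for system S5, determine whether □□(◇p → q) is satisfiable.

Yes, satisfiable

1. □□(◇p → q), u
2. □(◇p → q), u
3. ◇p → q, u
4. q, u
Accessibility: uRu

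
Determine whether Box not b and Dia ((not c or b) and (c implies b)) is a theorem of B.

No, not valid

Tableau for the negation not (Box not b and Dia ((not c or b) and (c implies b))):
1. not (Box not b and Dia ((not c or b) and (c implies b))), u
2. not Dia ((not c or b) and (c implies b)), u   [neg-and-rule on 1 (branches; this branch)]
3. not ((not c or b) and (c implies b)), u   [neg-Dia-rule on 2 via uRu]
4. not (c implies b), u   [neg-and-rule on 3 (branches; this branch)]
5. c, u   [neg-implies-rule on 4]
6. not b, u   [neg-implies-rule on 4]
Accessibility: uRu
The negation has an open branch (countermodel exists).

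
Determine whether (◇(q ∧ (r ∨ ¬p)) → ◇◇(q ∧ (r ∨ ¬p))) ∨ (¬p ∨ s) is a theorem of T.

Tableau for the negation ¬((◇(q ∧ (r ∨ ¬p)) → ◇◇(q ∧ (r ∨ ¬p))) ∨ (¬p ∨ s)):
1. ¬((◇(q ∧ (r ∨ ¬p)) → ◇◇(q ∧ (r ∨ ¬p))) ∨ (¬p ∨ s)), 0
2. ¬(◇(q ∧ (r ∨ ¬p)) → ◇◇(q ∧ (r ∨ ¬p))), 0   [¬∨-rule on 1]
3. ¬(¬p ∨ s), 0   [¬∨-rule on 1]
4. ◇(q ∧ (r ∨ ¬p)), 0   [¬→-rule on 2]
5. ¬◇◇(q ∧ (r ∨ ¬p)), 0   [¬→-rule on 2]
6. p, 0   [¬∨-rule on 3]
7. ¬s, 0   [¬∨-rule on 3]
8. ¬◇(q ∧ (r ∨ ¬p)), 0   [¬◇-rule on 5 via 0R0]
9. ¬(q ∧ (r ∨ ¬p)), 0   [¬◇-rule on 8 via 0R0]
10. ¬(r ∨ ¬p), 0   [¬∧-rule on 9 (branches; this branch)]
11. ¬r, 0   [¬∨-rule on 10]
12. q ∧ (r ∨ ¬p), 1   [◇-rule on 4: fresh world 1, 0R1]
13. q, 1   [∧-rule on 12]
14. r ∨ ¬p, 1   [∧-rule on 12]
15. ¬◇(q ∧ (r ∨ ¬p)), 1   [¬◇-rule on 5 via 0R1]
16. ¬(q ∧ (r ∨ ¬p)), 1   [¬◇-rule on 8 via 0R1]
17. ¬p, 1   [∨-rule on 14 (branches; this branch)]
18. ¬(r ∨ ¬p), 1   [¬∧-rule on 16 (branches; this branch)]
19. ¬r, 1   [¬∨-rule on 18]
20. p, 1   [¬∨-rule on 18]
Accessibility: 0R0, 0R1, 1R1
Branch closes: p and ¬p both at 1.
All branches of the negation close; one closing branch shown above.

Valid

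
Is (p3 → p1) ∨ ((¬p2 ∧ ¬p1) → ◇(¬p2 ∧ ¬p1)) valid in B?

Valid

Tableau for the negation ¬((p3 → p1) ∨ ((¬p2 ∧ ¬p1) → ◇(¬p2 ∧ ¬p1))):
1. ¬((p3 → p1) ∨ ((¬p2 ∧ ¬p1) → ◇(¬p2 ∧ ¬p1))), 0
2. ¬(p3 → p1), 0
3. ¬((¬p2 ∧ ¬p1) → ◇(¬p2 ∧ ¬p1)), 0
4. p3, 0
5. ¬p1, 0
6. ¬p2 ∧ ¬p1, 0
7. ¬◇(¬p2 ∧ ¬p1), 0
8. ¬p2, 0
9. ¬(¬p2 ∧ ¬p1), 0
10. p1, 0
Accessibility: 0R0
Branch closes: p1 and ¬p1 both at 0.
All branches of the negation close; one closing branch shown above.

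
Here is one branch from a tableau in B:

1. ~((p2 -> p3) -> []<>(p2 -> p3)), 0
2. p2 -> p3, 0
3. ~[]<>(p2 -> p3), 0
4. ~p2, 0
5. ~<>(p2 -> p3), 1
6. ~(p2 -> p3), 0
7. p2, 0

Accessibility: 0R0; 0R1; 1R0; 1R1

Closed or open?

Closed

Both p2 and ~p2 appear at 0.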